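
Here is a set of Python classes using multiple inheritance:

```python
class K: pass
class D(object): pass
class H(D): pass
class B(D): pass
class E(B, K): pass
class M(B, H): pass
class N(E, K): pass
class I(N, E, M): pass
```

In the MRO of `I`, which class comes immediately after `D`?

K

L[I] = I + merge(L[N], L[E], L[M], [N E M])
  take N:  [N E B D K object] + [E B D K object] + [M B H D object] + [N E M]
  take E:  [E B D K object] + [E B D K object] + [M B H D object] + [E M]
  take M:  [B D K object] + [B D K object] + [M B H D object] + [M]
  take B:  [B D K object] + [B D K object] + [B H D object]
  take H:  [D K object] + [D K object] + [H D object]
  take D:  [D K object] + [D K object] + [D object]
  take K:  [K object] + [K object] + [object]
  take object:  [object] + [object] + [object]
MRO: I N E M B H D K object
D is at position 6; next is K.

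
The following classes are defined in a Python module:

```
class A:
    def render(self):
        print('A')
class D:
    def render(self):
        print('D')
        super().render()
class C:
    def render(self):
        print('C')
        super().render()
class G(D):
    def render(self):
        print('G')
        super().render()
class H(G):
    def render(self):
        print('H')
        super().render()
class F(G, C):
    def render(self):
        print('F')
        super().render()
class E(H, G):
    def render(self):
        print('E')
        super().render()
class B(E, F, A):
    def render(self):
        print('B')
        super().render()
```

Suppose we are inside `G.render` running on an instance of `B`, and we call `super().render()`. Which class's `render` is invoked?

D

L[B] = B + merge(L[E], L[F], L[A], [E F A])
  take E:  [E H G D object] + [F G D C object] + [A object] + [E F A]
  take H:  [H G D object] + [F G D C object] + [A object] + [F A]
  take F:  [G D object] + [F G D C object] + [A object] + [F A]
  take G:  [G D object] + [G D C object] + [A object] + [A]
  take D:  [D object] + [D C object] + [A object] + [A]
  take C:  [object] + [C object] + [A object] + [A]
  take A:  [object] + [object] + [A object] + [A]
  take object:  [object] + [object] + [object]
MRO: B E H F G D C A object
super() in G.render on a B instance goes to the class after G in B's MRO: D.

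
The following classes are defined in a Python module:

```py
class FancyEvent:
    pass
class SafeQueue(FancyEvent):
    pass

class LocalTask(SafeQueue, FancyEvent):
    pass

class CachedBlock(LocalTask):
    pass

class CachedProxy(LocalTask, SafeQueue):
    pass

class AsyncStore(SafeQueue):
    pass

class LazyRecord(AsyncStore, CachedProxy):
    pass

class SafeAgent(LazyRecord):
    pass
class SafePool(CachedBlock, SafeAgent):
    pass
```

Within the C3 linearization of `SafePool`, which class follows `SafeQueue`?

L[SafePool] = SafePool + merge(L[CachedBlock], L[SafeAgent], [CachedBlock SafeAgent])
  take CachedBlock:  [CachedBlock LocalTask SafeQueue FancyEvent object] + [SafeAgent LazyRecord AsyncStore CachedProxy LocalTask SafeQueue FancyEvent object] + [CachedBlock SafeAgent]
  take SafeAgent:  [LocalTask SafeQueue FancyEvent object] + [SafeAgent LazyRecord AsyncStore CachedProxy LocalTask SafeQueue FancyEvent object] + [SafeAgent]
  take LazyRecord:  [LocalTask SafeQueue FancyEvent object] + [LazyRecord AsyncStore CachedProxy LocalTask SafeQueue FancyEvent object]
  take AsyncStore:  [LocalTask SafeQueue FancyEvent object] + [AsyncStore CachedProxy LocalTask SafeQueue FancyEvent object]
  take CachedProxy:  [LocalTask SafeQueue FancyEvent object] + [CachedProxy LocalTask SafeQueue FancyEvent object]
  take LocalTask:  [LocalTask SafeQueue FancyEvent object] + [LocalTask SafeQueue FancyEvent object]
  take SafeQueue:  [SafeQueue FancyEvent object] + [SafeQueue FancyEvent object]
  take FancyEvent:  [FancyEvent object] + [FancyEvent object]
  take object:  [object] + [object]
MRO: SafePool CachedBlock SafeAgent LazyRecord AsyncStore CachedProxy LocalTask SafeQueue FancyEvent object
SafeQueue is at position 7; next is FancyEvent.

FancyEvent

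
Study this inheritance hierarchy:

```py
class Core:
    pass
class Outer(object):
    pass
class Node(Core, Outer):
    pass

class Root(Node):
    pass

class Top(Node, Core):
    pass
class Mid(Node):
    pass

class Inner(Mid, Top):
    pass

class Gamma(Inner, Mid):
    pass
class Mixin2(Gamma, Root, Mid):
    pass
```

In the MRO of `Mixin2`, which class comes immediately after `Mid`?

Top

L[Mixin2] = Mixin2 + merge(L[Gamma], L[Root], L[Mid], [Gamma Root Mid])
  take Gamma:  [Gamma Inner Mid Top Node Core Outer object] + [Root Node Core Outer object] + [Mid Node Core Outer object] + [Gamma Root Mid]
  take Inner:  [Inner Mid Top Node Core Outer object] + [Root Node Core Outer object] + [Mid Node Core Outer object] + [Root Mid]
  take Root:  [Mid Top Node Core Outer object] + [Root Node Core Outer object] + [Mid Node Core Outer object] + [Root Mid]
  take Mid:  [Mid Top Node Core Outer object] + [Node Core Outer object] + [Mid Node Core Outer object] + [Mid]
  take Top:  [Top Node Core Outer object] + [Node Core Outer object] + [Node Core Outer object]
  take Node:  [Node Core Outer object] + [Node Core Outer object] + [Node Core Outer object]
  take Core:  [Core Outer object] + [Core Outer object] + [Core Outer object]
  take Outer:  [Outer object] + [Outer object] + [Outer object]
  take object:  [object] + [object] + [object]
MRO: Mixin2 Gamma Inner Root Mid Top Node Core Outer object
Mid is at position 4; next is Top.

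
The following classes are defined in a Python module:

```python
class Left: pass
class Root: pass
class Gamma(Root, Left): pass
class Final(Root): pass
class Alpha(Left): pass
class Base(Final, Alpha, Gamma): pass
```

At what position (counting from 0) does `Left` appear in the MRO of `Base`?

L[Base] = Base + merge(L[Final], L[Alpha], L[Gamma], [Final Alpha Gamma])
  take Final:  [Final Root object] + [Alpha Left object] + [Gamma Root Left object] + [Final Alpha Gamma]
  take Alpha:  [Root object] + [Alpha Left object] + [Gamma Root Left object] + [Alpha Gamma]
  take Gamma:  [Root object] + [Left object] + [Gamma Root Left object] + [Gamma]
  take Root:  [Root object] + [Left object] + [Root Left object]
  take Left:  [object] + [Left object] + [Left object]
  take object:  [object] + [object] + [object]
MRO: Base Final Alpha Gamma Root Left object
Left sits at index 5.

5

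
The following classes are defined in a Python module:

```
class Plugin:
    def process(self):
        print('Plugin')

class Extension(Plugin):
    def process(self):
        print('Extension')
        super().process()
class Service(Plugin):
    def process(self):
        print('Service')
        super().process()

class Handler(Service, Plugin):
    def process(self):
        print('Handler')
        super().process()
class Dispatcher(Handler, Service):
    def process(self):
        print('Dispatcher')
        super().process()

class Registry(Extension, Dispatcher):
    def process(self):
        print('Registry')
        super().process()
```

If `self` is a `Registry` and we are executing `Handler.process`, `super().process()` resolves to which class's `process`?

Service

L[Registry] = Registry + merge(L[Extension], L[Dispatcher], [Extension Dispatcher])
  take Extension:  [Extension Plugin object] + [Dispatcher Handler Service Plugin object] + [Extension Dispatcher]
  take Dispatcher:  [Plugin object] + [Dispatcher Handler Service Plugin object] + [Dispatcher]
  take Handler:  [Plugin object] + [Handler Service Plugin object]
  take Service:  [Plugin object] + [Service Plugin object]
  take Plugin:  [Plugin object] + [Plugin object]
  take object:  [object] + [object]
MRO: Registry Extension Dispatcher Handler Service Plugin object
super() in Handler.process on a Registry instance goes to the class after Handler in Registry's MRO: Service.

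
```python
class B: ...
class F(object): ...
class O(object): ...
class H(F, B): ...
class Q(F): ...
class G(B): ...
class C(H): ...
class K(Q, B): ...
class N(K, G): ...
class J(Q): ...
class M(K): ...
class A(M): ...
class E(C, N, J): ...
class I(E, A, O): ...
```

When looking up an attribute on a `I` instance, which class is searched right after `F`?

L[I] = I + merge(L[E], L[A], L[O], [E A O])
  take E:  [E C H N K J Q F G B object] + [A M K Q F B object] + [O object] + [E A O]
  take C:  [C H N K J Q F G B object] + [A M K Q F B object] + [O object] + [A O]
  take H:  [H N K J Q F G B object] + [A M K Q F B object] + [O object] + [A O]
  take N:  [N K J Q F G B object] + [A M K Q F B object] + [O object] + [A O]
  take A:  [K J Q F G B object] + [A M K Q F B object] + [O object] + [A O]
  take M:  [K J Q F G B object] + [M K Q F B object] + [O object] + [O]
  take K:  [K J Q F G B object] + [K Q F B object] + [O object] + [O]
  take J:  [J Q F G B object] + [Q F B object] + [O object] + [O]
  take Q:  [Q F G B object] + [Q F B object] + [O object] + [O]
  take F:  [F G B object] + [F B object] + [O object] + [O]
  take G:  [G B object] + [B object] + [O object] + [O]
  take B:  [B object] + [B object] + [O object] + [O]
  take O:  [object] + [object] + [O object] + [O]
  take object:  [object] + [object] + [object]
MRO: I E C H N A M K J Q F G B O object
F is at position 10; next is G.

G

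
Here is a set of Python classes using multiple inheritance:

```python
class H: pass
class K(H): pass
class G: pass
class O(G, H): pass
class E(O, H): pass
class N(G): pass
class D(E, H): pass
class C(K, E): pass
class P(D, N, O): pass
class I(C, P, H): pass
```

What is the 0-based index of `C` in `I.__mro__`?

L[I] = I + merge(L[C], L[P], L[H], [C P H])
  take C:  [C K E O G H object] + [P D E N O G H object] + [H object] + [C P H]
  take K:  [K E O G H object] + [P D E N O G H object] + [H object] + [P H]
  take P:  [E O G H object] + [P D E N O G H object] + [H object] + [P H]
  take D:  [E O G H object] + [D E N O G H object] + [H object] + [H]
  take E:  [E O G H object] + [E N O G H object] + [H object] + [H]
  take N:  [O G H object] + [N O G H object] + [H object] + [H]
  take O:  [O G H object] + [O G H object] + [H object] + [H]
  take G:  [G H object] + [G H object] + [H object] + [H]
  take H:  [H object] + [H object] + [H object] + [H]
  take object:  [object] + [object] + [object]
MRO: I C K P D E N O G H object
C sits at index 1.

1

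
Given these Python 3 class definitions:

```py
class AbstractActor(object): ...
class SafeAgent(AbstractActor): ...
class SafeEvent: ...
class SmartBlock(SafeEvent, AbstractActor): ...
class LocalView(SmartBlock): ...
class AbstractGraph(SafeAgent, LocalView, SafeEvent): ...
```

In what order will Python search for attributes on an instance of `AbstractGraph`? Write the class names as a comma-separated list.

AbstractGraph, SafeAgent, LocalView, SmartBlock, SafeEvent, AbstractActor, object

L[AbstractGraph] = AbstractGraph + merge(L[SafeAgent], L[LocalView], L[SafeEvent], [SafeAgent LocalView SafeEvent])
  take SafeAgent:  [SafeAgent AbstractActor object] + [LocalView SmartBlock SafeEvent AbstractActor object] + [SafeEvent object] + [SafeAgent LocalView SafeEvent]
  take LocalView:  [AbstractActor object] + [LocalView SmartBlock SafeEvent AbstractActor object] + [SafeEvent object] + [LocalView SafeEvent]
  take SmartBlock:  [AbstractActor object] + [SmartBlock SafeEvent AbstractActor object] + [SafeEvent object] + [SafeEvent]
  take SafeEvent:  [AbstractActor object] + [SafeEvent AbstractActor object] + [SafeEvent object] + [SafeEvent]
  take AbstractActor:  [AbstractActor object] + [AbstractActor object] + [object]
  take object:  [object] + [object] + [object]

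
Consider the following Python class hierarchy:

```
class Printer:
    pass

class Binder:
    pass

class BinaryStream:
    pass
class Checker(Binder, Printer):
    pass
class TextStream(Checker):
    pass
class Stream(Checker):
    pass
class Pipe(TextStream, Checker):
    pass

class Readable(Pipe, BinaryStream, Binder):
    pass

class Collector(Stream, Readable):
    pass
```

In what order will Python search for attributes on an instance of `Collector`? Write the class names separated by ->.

Collector -> Stream -> Readable -> Pipe -> TextStream -> Checker -> BinaryStream -> Binder -> Printer -> object

L[Collector] = Collector + merge(L[Stream], L[Readable], [Stream Readable])
  take Stream:  [Stream Checker Binder Printer object] + [Readable Pipe TextStream Checker BinaryStream Binder Printer object] + [Stream Readable]
  take Readable:  [Checker Binder Printer object] + [Readable Pipe TextStream Checker BinaryStream Binder Printer object] + [Readable]
  take Pipe:  [Checker Binder Printer object] + [Pipe TextStream Checker BinaryStream Binder Printer object]
  take TextStream:  [Checker Binder Printer object] + [TextStream Checker BinaryStream Binder Printer object]
  take Checker:  [Checker Binder Printer object] + [Checker BinaryStream Binder Printer object]
  take BinaryStream:  [Binder Printer object] + [BinaryStream Binder Printer object]
  take Binder:  [Binder Printer object] + [Binder Printer object]
  take Printer:  [Printer object] + [Printer object]
  take object:  [object] + [object]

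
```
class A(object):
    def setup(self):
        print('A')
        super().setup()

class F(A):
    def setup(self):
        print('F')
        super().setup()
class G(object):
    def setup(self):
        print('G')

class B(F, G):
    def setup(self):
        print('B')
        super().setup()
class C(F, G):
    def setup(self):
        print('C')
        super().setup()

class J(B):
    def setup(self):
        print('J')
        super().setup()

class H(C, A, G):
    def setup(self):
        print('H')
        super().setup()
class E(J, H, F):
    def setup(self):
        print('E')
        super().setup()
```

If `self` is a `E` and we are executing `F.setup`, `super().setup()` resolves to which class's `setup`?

L[E] = E + merge(L[J], L[H], L[F], [J H F])
  take J:  [J B F A G object] + [H C F A G object] + [F A object] + [J H F]
  take B:  [B F A G object] + [H C F A G object] + [F A object] + [H F]
  take H:  [F A G object] + [H C F A G object] + [F A object] + [H F]
  take C:  [F A G object] + [C F A G object] + [F A object] + [F]
  take F:  [F A G object] + [F A G object] + [F A object] + [F]
  take A:  [A G object] + [A G object] + [A object]
  take G:  [G object] + [G object] + [object]
  take object:  [object] + [object] + [object]
MRO: E J B H C F A G object
super() in F.setup on a E instance goes to the class after F in E's MRO: A.

A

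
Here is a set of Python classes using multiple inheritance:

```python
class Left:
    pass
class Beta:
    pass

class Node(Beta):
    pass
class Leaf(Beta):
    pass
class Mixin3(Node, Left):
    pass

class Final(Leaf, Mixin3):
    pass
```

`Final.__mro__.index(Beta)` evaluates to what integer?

4

L[Final] = Final + merge(L[Leaf], L[Mixin3], [Leaf Mixin3])
  take Leaf:  [Leaf Beta object] + [Mixin3 Node Beta Left object] + [Leaf Mixin3]
  take Mixin3:  [Beta object] + [Mixin3 Node Beta Left object] + [Mixin3]
  take Node:  [Beta object] + [Node Beta Left object]
  take Beta:  [Beta object] + [Beta Left object]
  take Left:  [object] + [Left object]
  take object:  [object] + [object]
MRO: Final Leaf Mixin3 Node Beta Left object
Beta sits at index 4.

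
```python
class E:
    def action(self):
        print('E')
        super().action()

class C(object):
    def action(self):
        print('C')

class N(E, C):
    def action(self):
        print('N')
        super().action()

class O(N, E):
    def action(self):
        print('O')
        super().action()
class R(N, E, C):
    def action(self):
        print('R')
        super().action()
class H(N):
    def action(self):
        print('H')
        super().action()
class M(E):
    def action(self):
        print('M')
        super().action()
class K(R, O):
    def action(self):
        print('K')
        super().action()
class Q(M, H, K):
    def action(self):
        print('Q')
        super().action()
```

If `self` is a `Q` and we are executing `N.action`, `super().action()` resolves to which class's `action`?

L[Q] = Q + merge(L[M], L[H], L[K], [M H K])
  take M:  [M E object] + [H N E C object] + [K R O N E C object] + [M H K]
  take H:  [E object] + [H N E C object] + [K R O N E C object] + [H K]
  take K:  [E object] + [N E C object] + [K R O N E C object] + [K]
  take R:  [E object] + [N E C object] + [R O N E C object]
  take O:  [E object] + [N E C object] + [O N E C object]
  take N:  [E object] + [N E C object] + [N E C object]
  take E:  [E object] + [E C object] + [E C object]
  take C:  [object] + [C object] + [C object]
  take object:  [object] + [object] + [object]
MRO: Q M H K R O N E C object
super() in N.action on a Q instance goes to the class after N in Q's MRO: E.

E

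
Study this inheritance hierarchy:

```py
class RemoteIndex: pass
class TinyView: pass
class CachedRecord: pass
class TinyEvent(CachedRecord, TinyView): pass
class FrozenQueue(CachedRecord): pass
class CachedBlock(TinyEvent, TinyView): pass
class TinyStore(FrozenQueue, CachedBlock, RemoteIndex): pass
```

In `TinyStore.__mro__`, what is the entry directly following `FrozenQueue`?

CachedBlock

L[TinyStore] = TinyStore + merge(L[FrozenQueue], L[CachedBlock], L[RemoteIndex], [FrozenQueue CachedBlock RemoteIndex])
  take FrozenQueue:  [FrozenQueue CachedRecord object] + [CachedBlock TinyEvent CachedRecord TinyView object] + [RemoteIndex object] + [FrozenQueue CachedBlock RemoteIndex]
  take CachedBlock:  [CachedRecord object] + [CachedBlock TinyEvent CachedRecord TinyView object] + [RemoteIndex object] + [CachedBlock RemoteIndex]
  take TinyEvent:  [CachedRecord object] + [TinyEvent CachedRecord TinyView object] + [RemoteIndex object] + [RemoteIndex]
  take CachedRecord:  [CachedRecord object] + [CachedRecord TinyView object] + [RemoteIndex object] + [RemoteIndex]
  take TinyView:  [object] + [TinyView object] + [RemoteIndex object] + [RemoteIndex]
  take RemoteIndex:  [object] + [object] + [RemoteIndex object] + [RemoteIndex]
  take object:  [object] + [object] + [object]
MRO: TinyStore FrozenQueue CachedBlock TinyEvent CachedRecord TinyView RemoteIndex object
FrozenQueue is at position 1; next is CachedBlock.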